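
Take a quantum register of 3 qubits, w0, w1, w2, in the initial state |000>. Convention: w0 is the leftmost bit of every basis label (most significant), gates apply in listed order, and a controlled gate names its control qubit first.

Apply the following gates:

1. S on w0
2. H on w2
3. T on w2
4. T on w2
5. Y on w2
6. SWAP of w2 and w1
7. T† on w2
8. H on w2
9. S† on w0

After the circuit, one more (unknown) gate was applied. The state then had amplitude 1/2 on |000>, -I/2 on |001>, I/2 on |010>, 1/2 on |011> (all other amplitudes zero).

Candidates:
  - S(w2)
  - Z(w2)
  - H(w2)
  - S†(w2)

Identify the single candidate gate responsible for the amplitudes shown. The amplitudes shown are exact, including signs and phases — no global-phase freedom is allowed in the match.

The applied gate was S†(w2).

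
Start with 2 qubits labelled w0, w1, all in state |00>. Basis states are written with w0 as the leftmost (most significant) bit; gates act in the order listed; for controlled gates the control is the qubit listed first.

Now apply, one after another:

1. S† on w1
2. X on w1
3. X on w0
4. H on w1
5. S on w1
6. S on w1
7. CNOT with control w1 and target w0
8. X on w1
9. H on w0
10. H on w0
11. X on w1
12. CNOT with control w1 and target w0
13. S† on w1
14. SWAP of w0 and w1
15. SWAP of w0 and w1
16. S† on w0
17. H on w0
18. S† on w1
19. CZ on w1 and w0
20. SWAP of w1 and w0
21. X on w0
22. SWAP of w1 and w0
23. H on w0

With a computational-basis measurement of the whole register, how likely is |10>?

Outcome |10> occurs with probability 0.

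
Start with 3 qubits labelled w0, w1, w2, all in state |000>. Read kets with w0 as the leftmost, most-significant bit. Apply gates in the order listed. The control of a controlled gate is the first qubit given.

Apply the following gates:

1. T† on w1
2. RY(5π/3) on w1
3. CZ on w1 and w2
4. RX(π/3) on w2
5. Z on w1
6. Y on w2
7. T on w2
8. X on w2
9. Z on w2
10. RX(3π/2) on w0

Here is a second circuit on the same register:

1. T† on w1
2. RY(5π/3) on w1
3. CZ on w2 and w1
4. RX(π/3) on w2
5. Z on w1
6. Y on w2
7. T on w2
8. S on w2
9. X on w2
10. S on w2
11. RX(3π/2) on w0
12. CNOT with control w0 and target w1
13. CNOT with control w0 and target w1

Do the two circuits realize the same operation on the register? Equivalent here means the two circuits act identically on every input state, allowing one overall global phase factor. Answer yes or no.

No: there is an input state on which the two circuits produce genuinely different outputs (not merely differing by a phase).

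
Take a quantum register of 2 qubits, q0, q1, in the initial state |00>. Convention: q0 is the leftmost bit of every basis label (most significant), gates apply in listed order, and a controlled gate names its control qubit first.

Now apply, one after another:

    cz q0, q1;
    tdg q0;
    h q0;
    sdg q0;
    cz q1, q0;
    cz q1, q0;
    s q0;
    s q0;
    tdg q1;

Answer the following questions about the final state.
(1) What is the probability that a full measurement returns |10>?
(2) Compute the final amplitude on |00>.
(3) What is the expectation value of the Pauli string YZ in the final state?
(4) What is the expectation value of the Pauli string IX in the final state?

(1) The probability of measuring |10> is 1/2. Key observation: the block from step 4 through step 7 cancels to the identity and can be dropped.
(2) |00> carries amplitude sqrt(2)/2 in the final state.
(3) The observable YZ averages to 1.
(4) The observable IX averages to 0.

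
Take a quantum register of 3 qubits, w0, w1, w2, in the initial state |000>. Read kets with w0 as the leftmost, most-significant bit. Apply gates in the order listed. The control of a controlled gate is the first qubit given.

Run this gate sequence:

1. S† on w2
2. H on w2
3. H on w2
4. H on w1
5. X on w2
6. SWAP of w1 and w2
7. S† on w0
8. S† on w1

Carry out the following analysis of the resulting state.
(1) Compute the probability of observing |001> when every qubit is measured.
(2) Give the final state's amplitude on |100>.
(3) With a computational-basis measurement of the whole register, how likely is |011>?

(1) A full measurement returns |001> with probability 0.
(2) |100> carries amplitude 0 in the final state.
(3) A full measurement returns |011> with probability 1/2.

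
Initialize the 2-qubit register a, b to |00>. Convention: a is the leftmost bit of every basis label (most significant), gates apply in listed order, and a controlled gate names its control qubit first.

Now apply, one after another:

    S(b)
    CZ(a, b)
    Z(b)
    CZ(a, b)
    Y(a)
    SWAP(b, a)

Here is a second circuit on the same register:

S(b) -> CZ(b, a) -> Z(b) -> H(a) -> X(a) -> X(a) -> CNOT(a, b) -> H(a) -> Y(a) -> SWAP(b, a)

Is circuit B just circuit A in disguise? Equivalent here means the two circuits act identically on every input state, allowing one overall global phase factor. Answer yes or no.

No, they are not equivalent — no single phase factor reconciles the two unitaries.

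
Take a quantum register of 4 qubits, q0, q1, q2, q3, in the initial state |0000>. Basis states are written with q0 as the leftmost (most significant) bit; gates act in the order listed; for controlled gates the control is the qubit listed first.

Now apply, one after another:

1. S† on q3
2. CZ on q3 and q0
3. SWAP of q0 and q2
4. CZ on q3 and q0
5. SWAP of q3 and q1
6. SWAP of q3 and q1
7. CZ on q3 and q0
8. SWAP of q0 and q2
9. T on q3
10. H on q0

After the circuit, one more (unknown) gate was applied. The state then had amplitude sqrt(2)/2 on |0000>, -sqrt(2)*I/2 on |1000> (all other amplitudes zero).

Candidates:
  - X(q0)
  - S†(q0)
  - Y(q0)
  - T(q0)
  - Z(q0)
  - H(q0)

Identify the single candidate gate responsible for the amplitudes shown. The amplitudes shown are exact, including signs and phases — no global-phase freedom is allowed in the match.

The applied gate was S†(q0). Key observation: steps 3-8 multiply out to the identity, so the circuit reduces to the remaining gates.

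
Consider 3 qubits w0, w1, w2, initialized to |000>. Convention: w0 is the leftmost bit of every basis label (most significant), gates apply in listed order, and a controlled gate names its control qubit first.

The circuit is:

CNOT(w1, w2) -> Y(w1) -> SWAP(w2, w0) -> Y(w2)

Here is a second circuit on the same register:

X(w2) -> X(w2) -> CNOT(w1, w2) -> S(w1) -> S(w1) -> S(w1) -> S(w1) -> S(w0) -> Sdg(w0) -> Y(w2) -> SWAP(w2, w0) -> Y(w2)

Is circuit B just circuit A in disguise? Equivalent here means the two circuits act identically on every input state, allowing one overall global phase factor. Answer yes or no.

No: there is an input state on which the two circuits produce genuinely different outputs (not merely differing by a phase).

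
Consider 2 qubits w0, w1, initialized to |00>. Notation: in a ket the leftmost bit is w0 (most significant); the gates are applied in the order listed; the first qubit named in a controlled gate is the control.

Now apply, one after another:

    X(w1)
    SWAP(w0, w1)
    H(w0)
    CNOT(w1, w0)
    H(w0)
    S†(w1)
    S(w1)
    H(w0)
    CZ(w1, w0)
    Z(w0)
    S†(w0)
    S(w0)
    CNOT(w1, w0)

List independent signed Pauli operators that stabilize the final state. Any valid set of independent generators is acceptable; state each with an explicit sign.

The stabilizer group can be generated by +XI, +IZ, among other valid generating sets.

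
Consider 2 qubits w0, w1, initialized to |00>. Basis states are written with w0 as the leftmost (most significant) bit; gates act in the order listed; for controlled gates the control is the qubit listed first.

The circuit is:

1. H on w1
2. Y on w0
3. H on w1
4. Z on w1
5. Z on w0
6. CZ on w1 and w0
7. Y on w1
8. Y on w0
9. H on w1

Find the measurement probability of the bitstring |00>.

Outcome |00> occurs with probability 1/2.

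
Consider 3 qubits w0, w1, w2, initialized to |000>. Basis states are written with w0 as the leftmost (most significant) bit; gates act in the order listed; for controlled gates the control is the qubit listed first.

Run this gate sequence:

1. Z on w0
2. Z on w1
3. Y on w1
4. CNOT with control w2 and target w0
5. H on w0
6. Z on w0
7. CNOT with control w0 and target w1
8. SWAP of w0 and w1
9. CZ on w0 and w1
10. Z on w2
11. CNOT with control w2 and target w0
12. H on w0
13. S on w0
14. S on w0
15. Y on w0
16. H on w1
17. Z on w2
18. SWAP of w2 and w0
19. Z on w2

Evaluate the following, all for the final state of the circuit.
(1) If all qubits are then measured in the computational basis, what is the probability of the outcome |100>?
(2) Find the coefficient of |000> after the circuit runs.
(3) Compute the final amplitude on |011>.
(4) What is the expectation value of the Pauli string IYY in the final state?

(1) The probability of measuring |100> is 0.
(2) |000> carries amplitude sqrt(2)/2 in the final state.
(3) The amplitude on |011> is sqrt(2)/2.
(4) In the final state, IYY has expectation -1.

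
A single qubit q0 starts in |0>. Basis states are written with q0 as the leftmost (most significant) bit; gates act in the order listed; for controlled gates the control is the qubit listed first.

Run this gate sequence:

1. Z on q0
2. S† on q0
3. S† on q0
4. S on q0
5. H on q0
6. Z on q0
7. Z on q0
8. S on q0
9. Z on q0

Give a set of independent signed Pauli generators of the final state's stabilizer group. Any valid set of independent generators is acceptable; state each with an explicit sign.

The stabilizer group can be generated by -Y, among other valid generating sets.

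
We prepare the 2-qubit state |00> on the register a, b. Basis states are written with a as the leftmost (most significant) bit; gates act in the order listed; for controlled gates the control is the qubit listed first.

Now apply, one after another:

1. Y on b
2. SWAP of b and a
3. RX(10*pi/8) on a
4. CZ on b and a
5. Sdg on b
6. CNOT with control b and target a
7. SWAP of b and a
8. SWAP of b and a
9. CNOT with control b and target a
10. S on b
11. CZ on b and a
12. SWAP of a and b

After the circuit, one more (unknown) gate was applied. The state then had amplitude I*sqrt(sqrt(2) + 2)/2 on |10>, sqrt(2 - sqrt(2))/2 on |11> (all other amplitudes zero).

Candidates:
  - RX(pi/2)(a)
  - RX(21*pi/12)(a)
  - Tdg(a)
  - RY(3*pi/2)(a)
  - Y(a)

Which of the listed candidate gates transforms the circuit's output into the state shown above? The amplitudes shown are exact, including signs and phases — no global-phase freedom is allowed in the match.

The applied gate was Y(a). Key observation: the block from step 4 through step 11 cancels to the identity and can be dropped.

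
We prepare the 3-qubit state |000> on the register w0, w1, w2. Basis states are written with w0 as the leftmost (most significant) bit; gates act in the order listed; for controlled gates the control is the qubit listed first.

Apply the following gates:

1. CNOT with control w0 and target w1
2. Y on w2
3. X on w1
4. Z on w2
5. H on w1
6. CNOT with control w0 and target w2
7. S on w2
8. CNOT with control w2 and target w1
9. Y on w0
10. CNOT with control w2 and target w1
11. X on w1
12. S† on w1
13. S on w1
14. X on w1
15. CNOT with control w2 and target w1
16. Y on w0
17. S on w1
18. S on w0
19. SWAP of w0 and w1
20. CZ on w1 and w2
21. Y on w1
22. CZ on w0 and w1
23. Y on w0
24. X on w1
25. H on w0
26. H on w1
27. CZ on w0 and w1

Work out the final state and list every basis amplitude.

The final amplitudes are 0 on |000>, sqrt(2)*(1 - I)/4 on |001>, 0 on |010>, sqrt(2)*(1 - I)/4 on |011>, 0 on |100>, sqrt(2)*(-1 - I)/4 on |101>, 0 on |110>, sqrt(2)*(1 + I)/4 on |111>. Key observation: gates 9-16 undo each other exactly, leaving only the rest of the circuit to track.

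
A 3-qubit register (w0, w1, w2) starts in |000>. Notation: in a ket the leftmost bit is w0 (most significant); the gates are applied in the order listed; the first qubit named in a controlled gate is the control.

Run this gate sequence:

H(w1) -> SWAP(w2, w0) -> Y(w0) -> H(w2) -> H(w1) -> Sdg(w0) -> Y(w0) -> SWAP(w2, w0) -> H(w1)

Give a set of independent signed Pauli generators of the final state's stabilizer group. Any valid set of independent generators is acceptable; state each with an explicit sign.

The final state is stabilized by the group generated by +XII, +IXI, +IIZ; other independent generating sets are equally valid.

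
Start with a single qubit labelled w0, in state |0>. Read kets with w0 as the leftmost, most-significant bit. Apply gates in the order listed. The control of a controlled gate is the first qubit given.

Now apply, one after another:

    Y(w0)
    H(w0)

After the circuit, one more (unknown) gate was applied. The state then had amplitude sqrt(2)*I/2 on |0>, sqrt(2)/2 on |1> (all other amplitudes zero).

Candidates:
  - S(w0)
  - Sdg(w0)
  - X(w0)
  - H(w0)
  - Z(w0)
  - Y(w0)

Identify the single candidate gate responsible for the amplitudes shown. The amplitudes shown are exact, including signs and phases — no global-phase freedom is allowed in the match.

The applied gate was S(w0).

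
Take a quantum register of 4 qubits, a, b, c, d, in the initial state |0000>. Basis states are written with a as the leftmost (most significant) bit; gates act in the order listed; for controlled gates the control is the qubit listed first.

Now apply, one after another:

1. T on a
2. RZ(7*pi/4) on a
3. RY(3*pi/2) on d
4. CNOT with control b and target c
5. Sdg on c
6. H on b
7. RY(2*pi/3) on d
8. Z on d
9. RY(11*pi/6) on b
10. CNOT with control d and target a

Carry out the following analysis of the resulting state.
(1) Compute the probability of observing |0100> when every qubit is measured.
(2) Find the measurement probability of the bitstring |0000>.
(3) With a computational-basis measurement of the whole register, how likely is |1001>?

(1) The probability of measuring |0100> is sqrt(3)/16 + 1/8.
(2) A full measurement returns |0000> with probability 3*sqrt(3)/16 + 3/8.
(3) A full measurement returns |1001> with probability 3/8 - 3*sqrt(3)/16.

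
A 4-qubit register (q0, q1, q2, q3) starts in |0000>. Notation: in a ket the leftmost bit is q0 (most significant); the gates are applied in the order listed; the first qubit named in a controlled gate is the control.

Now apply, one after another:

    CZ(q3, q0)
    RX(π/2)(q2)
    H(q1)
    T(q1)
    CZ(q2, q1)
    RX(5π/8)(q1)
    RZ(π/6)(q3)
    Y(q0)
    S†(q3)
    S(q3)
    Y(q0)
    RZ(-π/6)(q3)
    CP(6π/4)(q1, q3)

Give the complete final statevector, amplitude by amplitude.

After the circuit, the state carries amplitude cos(5*pi/16)/2 - exp(3*I*pi/4)*sin(5*pi/16)/2 on |0000>, -I*cos(5*pi/16)/2 + exp(I*pi/4)*sin(5*pi/16)/2 on |0010>, -I*sin(5*pi/16)/2 + exp(I*pi/4)*cos(5*pi/16)/2 on |0100>, -sin(5*pi/16)/2 + I*exp(I*pi/4)*cos(5*pi/16)/2 on |0110>, and 0 on every other basis state. Key observation: steps 7-12 multiply out to the identity, so the circuit reduces to the remaining gates.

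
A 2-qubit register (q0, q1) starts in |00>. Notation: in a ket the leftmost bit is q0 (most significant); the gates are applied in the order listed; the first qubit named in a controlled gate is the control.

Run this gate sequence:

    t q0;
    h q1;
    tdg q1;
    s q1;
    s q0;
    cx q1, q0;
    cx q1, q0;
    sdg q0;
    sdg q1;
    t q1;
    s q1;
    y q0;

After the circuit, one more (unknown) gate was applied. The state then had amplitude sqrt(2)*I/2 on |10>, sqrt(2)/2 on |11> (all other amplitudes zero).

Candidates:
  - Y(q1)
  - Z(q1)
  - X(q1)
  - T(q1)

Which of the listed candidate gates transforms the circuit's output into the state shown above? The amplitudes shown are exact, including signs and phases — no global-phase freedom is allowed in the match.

The unique candidate consistent with the amplitudes is Z(q1). Key observation: gates 3-10 undo each other exactly, leaving only the rest of the circuit to track.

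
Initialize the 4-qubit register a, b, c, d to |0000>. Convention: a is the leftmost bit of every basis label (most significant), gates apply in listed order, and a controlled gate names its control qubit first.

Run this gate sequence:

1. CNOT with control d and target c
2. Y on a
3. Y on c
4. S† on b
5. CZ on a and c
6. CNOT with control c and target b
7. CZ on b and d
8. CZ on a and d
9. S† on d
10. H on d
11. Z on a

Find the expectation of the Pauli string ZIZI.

The expectation value of ZIZI is 1.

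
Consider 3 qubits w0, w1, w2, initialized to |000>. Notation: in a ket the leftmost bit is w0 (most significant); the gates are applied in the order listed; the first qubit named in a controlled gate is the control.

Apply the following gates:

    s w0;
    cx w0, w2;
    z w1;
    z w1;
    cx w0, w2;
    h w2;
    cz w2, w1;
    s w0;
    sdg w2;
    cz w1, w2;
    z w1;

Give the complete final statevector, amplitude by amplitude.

After the circuit, the state carries amplitude sqrt(2)/2 on |000>, -sqrt(2)*I/2 on |001>, and 0 on every other basis state.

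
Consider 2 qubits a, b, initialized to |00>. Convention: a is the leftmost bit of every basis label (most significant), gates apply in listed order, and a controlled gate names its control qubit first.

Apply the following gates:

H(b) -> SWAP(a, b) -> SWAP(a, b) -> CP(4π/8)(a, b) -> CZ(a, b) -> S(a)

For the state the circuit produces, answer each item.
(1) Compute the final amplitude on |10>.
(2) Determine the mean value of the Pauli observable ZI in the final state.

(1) |10> carries amplitude 0 in the final state. Key observation: the block from step 2 through step 3 cancels to the identity and can be dropped.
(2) The observable ZI averages to 1.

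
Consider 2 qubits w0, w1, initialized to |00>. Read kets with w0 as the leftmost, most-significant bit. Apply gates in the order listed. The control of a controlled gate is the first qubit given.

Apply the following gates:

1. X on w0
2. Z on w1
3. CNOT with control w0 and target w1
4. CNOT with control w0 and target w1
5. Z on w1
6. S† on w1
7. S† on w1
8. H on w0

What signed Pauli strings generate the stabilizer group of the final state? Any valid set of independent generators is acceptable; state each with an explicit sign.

The final state is stabilized by the group generated by -XI, +IZ; other independent generating sets are equally valid. Key observation: steps 2-5 multiply out to the identity, so the circuit reduces to the remaining gates.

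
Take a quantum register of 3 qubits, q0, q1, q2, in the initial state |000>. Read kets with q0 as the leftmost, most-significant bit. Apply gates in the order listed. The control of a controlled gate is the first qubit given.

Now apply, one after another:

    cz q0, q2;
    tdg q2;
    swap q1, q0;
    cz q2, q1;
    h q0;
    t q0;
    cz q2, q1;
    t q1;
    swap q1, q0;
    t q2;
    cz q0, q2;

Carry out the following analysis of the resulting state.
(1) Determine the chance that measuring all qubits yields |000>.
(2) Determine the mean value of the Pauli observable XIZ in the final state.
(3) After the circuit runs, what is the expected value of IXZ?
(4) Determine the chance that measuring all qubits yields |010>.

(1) A full measurement returns |000> with probability 1/2.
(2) The expectation value of XIZ is 0.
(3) In the final state, IXZ has expectation sqrt(2)/2.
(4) The probability of measuring |010> is 1/2.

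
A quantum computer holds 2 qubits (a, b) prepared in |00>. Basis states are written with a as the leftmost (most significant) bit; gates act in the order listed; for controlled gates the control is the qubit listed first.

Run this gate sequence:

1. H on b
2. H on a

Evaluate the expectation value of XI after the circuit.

The observable XI averages to 1.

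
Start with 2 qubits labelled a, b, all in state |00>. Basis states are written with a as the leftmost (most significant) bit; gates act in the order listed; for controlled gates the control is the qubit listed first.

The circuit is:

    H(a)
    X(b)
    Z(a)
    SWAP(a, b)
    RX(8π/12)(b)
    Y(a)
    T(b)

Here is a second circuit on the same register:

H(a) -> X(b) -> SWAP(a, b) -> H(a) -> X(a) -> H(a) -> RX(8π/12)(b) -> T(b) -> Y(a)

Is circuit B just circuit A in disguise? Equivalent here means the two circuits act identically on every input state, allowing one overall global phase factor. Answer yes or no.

No, they are not equivalent — no single phase factor reconciles the two unitaries.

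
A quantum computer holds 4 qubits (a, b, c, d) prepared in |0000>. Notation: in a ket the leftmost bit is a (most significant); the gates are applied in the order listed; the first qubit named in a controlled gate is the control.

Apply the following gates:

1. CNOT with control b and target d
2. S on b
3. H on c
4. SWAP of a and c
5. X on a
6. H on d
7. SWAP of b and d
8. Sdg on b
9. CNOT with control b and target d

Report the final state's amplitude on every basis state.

The resulting statevector has amplitude 1/2 on |0000>, -I/2 on |0101>, 1/2 on |1000>, -I/2 on |1101>, and 0 on every other basis state.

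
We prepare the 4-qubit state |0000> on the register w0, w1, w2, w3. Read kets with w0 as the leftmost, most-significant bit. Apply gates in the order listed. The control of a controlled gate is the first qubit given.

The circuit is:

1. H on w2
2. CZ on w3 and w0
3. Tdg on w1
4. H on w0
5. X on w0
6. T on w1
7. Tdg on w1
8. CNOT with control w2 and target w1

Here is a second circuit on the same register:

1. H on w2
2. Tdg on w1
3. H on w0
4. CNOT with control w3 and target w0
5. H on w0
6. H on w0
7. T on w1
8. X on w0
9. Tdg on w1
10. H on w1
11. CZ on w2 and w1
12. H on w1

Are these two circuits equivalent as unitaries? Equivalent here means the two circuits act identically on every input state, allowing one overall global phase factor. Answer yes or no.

Yes: on every input state the two circuits agree up to one overall phase factor.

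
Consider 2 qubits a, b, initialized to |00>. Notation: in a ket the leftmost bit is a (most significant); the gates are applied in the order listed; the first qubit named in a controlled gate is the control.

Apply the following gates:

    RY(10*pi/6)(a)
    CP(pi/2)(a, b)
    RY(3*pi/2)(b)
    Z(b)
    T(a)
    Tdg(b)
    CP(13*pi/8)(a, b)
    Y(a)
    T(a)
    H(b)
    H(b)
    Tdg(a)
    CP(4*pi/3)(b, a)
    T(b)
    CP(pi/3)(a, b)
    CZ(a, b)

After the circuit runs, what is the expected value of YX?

The observable YX averages to sqrt(3)*(sqrt(2) + 2*sqrt(2 - sqrt(2)) + sqrt(6))/16.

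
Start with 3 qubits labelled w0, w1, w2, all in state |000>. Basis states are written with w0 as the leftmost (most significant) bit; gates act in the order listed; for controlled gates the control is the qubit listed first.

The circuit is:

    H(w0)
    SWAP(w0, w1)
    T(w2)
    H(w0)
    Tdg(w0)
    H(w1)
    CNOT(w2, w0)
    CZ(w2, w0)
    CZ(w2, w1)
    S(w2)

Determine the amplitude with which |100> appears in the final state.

The final state's coefficient on |100> equals -sqrt(2)*exp(3*I*pi/4)/2.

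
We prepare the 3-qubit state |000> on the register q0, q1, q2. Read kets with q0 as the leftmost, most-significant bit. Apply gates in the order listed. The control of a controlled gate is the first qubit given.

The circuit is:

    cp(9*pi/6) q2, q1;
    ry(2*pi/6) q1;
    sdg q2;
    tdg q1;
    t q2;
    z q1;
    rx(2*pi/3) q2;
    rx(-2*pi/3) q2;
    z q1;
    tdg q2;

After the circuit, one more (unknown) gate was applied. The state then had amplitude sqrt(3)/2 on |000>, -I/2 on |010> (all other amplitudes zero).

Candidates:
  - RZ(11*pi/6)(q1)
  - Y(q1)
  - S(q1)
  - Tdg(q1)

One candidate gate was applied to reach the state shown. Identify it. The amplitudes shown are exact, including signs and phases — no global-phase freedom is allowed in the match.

The applied gate was Tdg(q1). Key observation: gates 5-10 undo each other exactly, leaving only the rest of the circuit to track.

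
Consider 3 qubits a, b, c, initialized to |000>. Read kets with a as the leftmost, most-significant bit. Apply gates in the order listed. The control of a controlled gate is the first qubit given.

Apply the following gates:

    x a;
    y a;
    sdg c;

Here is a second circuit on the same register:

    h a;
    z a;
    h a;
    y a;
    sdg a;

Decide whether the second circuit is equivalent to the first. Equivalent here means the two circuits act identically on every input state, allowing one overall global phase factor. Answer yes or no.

No — the two circuits implement different unitaries, even allowing a global phase.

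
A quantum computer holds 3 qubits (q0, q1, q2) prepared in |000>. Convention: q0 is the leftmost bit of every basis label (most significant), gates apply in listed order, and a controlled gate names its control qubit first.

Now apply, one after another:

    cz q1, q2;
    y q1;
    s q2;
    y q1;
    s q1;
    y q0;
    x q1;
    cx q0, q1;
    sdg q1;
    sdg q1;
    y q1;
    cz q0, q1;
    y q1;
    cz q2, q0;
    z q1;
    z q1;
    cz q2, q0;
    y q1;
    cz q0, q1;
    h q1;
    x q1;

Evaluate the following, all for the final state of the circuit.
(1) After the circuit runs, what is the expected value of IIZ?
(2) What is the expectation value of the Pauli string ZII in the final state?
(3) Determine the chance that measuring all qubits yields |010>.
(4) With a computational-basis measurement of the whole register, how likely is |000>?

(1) The observable IIZ averages to 1. Key observation: gates 12-19 undo each other exactly, leaving only the rest of the circuit to track.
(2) The observable ZII averages to -1.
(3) The probability of measuring |010> is 0.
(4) A full measurement returns |000> with probability 0.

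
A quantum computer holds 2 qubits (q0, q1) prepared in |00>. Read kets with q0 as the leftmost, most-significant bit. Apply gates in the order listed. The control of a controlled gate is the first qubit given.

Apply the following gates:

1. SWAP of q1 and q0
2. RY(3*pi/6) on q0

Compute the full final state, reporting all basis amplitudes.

The resulting statevector has amplitude sqrt(2)/2 on |00>, 0 on |01>, sqrt(2)/2 on |10>, 0 on |11>.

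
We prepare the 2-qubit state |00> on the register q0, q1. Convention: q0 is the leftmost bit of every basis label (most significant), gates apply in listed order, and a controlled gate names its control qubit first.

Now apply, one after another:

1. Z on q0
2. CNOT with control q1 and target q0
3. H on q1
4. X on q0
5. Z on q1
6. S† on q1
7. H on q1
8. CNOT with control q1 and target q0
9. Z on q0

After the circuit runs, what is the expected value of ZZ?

The expectation value of ZZ is -1.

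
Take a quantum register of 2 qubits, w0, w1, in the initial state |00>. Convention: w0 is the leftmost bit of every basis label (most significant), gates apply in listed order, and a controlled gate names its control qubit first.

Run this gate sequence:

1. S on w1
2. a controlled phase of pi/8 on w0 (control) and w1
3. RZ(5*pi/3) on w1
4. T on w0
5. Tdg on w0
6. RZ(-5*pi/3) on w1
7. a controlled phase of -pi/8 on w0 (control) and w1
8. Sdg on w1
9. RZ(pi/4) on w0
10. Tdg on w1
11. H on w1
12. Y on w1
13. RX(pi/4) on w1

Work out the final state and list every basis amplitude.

The resulting statevector has amplitude sqrt(2)*(-sqrt(sqrt(2) + 2) - I*sqrt(2 - sqrt(2)))*exp(3*I*pi/8)/4 on |00>, sqrt(2)*(sqrt(sqrt(2) + 2) + I*sqrt(2 - sqrt(2)))*exp(3*I*pi/8)/4 on |01>, 0 on |10>, 0 on |11>.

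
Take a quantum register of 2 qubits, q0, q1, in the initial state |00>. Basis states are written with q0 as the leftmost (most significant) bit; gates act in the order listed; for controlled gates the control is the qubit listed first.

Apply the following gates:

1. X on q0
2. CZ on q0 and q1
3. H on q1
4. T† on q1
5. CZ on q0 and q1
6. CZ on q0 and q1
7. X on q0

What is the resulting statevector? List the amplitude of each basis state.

The final amplitudes are sqrt(2)/2 on |00>, -sqrt(2)*exp(3*I*pi/4)/2 on |01>, 0 on |10>, 0 on |11>.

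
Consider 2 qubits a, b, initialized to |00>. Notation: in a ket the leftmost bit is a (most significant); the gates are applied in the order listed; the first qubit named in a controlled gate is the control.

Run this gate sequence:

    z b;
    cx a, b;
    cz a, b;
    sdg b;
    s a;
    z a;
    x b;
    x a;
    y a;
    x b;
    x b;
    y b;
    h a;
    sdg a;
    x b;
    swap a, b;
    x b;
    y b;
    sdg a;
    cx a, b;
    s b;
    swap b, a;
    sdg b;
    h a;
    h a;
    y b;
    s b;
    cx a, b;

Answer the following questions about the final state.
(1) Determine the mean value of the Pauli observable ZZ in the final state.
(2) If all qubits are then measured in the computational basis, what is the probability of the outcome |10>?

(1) The observable ZZ averages to 1.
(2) Outcome |10> occurs with probability 0.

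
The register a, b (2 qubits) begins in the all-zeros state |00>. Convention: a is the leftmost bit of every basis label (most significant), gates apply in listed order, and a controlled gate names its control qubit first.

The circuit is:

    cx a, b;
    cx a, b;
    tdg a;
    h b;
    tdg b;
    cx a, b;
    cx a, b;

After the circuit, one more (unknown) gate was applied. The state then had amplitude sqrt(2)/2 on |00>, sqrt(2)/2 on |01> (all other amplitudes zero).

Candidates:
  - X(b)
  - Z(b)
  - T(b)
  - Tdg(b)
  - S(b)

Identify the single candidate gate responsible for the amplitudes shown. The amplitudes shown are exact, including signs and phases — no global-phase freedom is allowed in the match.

It was T(b) that produced the state shown.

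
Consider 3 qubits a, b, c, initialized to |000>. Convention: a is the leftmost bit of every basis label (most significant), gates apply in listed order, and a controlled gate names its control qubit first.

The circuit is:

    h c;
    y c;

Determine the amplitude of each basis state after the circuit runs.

After the circuit, the state carries amplitude -sqrt(2)*I/2 on |000>, sqrt(2)*I/2 on |001>, and 0 on every other basis state.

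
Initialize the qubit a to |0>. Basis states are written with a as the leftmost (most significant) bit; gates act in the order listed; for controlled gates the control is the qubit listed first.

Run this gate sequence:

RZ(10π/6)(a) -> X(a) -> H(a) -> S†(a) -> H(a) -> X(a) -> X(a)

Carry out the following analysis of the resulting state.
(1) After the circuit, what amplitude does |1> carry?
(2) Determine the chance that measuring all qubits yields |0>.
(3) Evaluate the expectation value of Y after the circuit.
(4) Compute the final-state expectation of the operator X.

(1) The amplitude on |1> is (-1 + I)*exp(I*pi/6)/2.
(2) The probability of measuring |0> is 1/2.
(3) The expectation value of Y is -1.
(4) The observable X averages to 0.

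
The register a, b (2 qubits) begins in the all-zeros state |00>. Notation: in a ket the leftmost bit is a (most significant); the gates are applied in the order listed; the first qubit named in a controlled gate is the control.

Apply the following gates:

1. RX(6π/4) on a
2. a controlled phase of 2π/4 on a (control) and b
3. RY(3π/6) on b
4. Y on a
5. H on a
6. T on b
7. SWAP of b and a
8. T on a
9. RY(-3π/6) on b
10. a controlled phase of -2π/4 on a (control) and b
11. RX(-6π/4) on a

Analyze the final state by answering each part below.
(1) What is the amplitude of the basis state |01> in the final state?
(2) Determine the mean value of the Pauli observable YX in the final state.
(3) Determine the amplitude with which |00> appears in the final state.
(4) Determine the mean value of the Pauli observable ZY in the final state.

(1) The amplitude on |01> is sqrt(2)*(-1 - I)/4.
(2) The observable YX averages to -1/2.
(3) The amplitude on |00> is sqrt(2)/2.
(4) The expectation value of ZY is -1/2.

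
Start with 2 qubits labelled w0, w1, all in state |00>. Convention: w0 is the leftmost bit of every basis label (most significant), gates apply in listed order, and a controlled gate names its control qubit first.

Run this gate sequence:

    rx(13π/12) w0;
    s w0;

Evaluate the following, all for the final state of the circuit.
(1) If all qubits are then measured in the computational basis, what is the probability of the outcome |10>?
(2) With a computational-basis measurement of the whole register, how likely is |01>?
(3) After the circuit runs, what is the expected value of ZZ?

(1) Outcome |10> occurs with probability sqrt(2)/8 + sqrt(6)/8 + 1/2.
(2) A full measurement returns |01> with probability 0.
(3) The expectation value of ZZ is -sqrt(6)/4 - sqrt(2)/4.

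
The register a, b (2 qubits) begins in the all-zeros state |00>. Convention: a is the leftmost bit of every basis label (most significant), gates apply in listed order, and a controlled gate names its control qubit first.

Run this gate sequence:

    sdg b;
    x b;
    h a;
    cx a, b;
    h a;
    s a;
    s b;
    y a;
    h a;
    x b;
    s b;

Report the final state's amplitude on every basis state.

After the circuit, the state carries amplitude sqrt(2)*(-1 + I)/4 on |00>, sqrt(2)*(-1 - I)/4 on |01>, sqrt(2)*(1 + I)/4 on |10>, sqrt(2)*(1 - I)/4 on |11>.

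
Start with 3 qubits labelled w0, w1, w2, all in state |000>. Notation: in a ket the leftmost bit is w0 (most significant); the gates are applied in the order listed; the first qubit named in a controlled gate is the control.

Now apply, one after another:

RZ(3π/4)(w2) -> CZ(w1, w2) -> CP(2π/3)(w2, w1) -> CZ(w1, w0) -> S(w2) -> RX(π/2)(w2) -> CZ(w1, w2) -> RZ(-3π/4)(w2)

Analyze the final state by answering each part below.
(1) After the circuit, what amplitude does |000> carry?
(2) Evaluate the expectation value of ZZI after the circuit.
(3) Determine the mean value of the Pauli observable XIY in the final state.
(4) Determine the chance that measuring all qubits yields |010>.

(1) The amplitude on |000> is sqrt(2)/2.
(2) The expectation value of ZZI is 1.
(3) The observable XIY averages to 0.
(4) The probability of measuring |010> is 0.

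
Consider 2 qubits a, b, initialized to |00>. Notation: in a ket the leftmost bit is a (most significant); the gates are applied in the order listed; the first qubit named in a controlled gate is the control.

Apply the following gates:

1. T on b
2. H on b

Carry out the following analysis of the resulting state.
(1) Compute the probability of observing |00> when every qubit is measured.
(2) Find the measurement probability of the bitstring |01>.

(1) A full measurement returns |00> with probability 1/2.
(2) The probability of measuring |01> is 1/2.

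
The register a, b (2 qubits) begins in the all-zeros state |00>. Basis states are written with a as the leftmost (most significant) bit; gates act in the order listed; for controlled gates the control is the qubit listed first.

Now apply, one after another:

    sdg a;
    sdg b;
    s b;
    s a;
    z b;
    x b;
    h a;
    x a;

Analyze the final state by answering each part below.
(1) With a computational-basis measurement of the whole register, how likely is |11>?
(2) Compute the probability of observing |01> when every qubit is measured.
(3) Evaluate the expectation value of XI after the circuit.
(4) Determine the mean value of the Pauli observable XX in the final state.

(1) The probability of measuring |11> is 1/2. Key observation: gates 1-4 undo each other exactly, leaving only the rest of the circuit to track.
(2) Outcome |01> occurs with probability 1/2.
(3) The observable XI averages to 1.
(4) The expectation value of XX is 0.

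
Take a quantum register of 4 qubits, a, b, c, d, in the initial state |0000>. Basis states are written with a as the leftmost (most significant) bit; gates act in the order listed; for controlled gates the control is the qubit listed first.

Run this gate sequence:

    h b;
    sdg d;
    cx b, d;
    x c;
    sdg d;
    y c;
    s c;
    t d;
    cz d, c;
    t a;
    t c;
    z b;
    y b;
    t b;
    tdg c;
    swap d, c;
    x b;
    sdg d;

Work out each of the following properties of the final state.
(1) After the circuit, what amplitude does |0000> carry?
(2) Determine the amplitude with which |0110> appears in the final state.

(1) |0000> carries amplitude sqrt(2)*exp(I*pi/4)/2 in the final state.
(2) The final state's coefficient on |0110> equals -sqrt(2)*exp(3*I*pi/4)/2.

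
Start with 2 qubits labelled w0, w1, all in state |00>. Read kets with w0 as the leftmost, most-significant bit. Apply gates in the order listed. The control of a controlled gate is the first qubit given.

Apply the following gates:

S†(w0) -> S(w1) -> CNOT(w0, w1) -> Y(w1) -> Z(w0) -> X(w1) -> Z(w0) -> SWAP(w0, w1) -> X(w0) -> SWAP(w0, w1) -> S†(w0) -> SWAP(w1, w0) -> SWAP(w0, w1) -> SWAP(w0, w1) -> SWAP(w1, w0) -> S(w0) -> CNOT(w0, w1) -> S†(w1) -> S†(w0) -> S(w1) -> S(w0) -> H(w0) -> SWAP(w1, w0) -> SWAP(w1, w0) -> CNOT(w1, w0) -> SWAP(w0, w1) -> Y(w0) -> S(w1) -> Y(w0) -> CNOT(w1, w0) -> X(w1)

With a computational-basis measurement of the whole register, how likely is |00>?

Outcome |00> occurs with probability 1/2. Key observation: gates 11-16 undo each other exactly, leaving only the rest of the circuit to track.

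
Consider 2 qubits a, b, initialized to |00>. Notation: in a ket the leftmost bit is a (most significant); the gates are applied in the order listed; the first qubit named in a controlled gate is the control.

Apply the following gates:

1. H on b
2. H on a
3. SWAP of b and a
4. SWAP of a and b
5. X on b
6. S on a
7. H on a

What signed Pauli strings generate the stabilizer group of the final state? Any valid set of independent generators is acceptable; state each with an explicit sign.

The stabilizer group can be generated by -YI, +IX, among other valid generating sets.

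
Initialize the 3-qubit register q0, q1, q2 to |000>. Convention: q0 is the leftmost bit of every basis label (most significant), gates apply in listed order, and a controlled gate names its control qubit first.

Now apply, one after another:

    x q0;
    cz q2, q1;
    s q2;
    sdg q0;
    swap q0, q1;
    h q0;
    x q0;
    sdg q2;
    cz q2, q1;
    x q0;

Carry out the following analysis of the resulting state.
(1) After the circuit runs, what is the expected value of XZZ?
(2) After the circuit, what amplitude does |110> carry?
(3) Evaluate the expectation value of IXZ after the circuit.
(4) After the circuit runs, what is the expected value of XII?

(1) In the final state, XZZ has expectation -1.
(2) |110> carries amplitude -sqrt(2)*I/2 in the final state.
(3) The expectation value of IXZ is 0.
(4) In the final state, XII has expectation 1.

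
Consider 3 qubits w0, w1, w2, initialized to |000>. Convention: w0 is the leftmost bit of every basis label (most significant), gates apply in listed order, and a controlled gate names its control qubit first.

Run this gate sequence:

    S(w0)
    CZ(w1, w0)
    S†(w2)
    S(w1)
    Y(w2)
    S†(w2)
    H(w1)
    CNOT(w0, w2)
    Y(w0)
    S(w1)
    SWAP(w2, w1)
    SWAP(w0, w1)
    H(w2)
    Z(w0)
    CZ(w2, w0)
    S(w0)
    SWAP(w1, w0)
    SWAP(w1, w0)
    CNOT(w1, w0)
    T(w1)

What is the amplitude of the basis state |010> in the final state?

|010> carries amplitude (1 + I)*exp(I*pi/4)/2 in the final state.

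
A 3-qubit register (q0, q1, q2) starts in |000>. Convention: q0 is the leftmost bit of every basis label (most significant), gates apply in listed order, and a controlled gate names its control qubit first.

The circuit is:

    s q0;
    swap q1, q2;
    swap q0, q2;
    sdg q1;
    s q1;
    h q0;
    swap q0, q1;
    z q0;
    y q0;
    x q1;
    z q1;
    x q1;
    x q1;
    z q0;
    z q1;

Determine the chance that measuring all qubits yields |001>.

Outcome |001> occurs with probability 0.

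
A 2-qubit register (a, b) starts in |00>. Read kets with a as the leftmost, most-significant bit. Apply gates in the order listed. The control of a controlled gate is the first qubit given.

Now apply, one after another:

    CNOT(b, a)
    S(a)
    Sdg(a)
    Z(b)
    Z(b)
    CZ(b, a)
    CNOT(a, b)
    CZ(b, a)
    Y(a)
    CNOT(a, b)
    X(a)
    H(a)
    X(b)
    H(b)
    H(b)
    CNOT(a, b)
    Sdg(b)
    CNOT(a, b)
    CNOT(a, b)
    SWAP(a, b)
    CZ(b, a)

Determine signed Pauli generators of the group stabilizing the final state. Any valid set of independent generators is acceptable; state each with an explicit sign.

The final state is stabilized by the group generated by +XY, +ZZ; other independent generating sets are equally valid. Key observation: steps 18-19 multiply out to the identity, so the circuit reduces to the remaining gates.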